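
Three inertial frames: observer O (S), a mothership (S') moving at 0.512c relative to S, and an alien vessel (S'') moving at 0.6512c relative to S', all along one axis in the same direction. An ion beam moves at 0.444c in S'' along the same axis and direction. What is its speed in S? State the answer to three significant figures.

Compose velocities in two stages. Stage 1 (into S'): u₁ = (0.444+0.6512)/(1+0.444×0.6512) = 0.84956.
Stage 2 (into S): u = (0.84956+0.512)/(1+0.84956×0.512) = 0.94884, so the speed is 0.949c.

0.949c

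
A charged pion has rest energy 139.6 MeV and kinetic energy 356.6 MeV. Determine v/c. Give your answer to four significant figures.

0.9596

γ = 1 + K/(mc²) = 1 + 356.6/139.6 = 3.5544.
β = √(1 − 1/γ²) = √(1 − 0.079153) = √0.920847 = 0.9596.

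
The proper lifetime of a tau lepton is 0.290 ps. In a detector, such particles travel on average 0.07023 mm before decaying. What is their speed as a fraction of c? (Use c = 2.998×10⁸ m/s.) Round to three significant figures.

0.628c

d = βγcτ ⇒ βγ = d/(cτ) = 7.023×10^-5 m / (8.6942×10^-5 m) = 0.80778.
β = (βγ)/√(1+(βγ)²) = 0.80778/√1.652509 = 0.628.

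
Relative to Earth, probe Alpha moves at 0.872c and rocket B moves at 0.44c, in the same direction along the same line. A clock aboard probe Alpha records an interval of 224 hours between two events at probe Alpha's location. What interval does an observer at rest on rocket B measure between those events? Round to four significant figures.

314.1 hours

Transform probe Alpha's velocity into rocket B's frame: (0.872 − 0.44)/(1 − 0.872·0.44) = 0.432/0.61632, so the relative speed is 0.70093c.
γ for this relative speed: γ = 1/√(1 − 0.491303) = 1.4021.
Probe Alpha's interval is proper; time dilation gives Δt_B = γΔτ = 1.4021 × 224 hours = 314.1 hours.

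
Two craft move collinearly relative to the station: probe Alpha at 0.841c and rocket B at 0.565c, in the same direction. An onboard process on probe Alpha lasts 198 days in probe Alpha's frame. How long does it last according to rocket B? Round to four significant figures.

The velocity of probe Alpha relative to rocket B is (0.841 − 0.565)c / (1 − 0.841×0.565) = 0.52588c; relative speed 0.52588c.
At |u| = 0.52588c, γ = (1 − 0.27655)^(−1/2) = 1.1757.
Probe Alpha's interval is proper; time dilation gives Δt_B = γΔτ = 1.1757 × 198 days = 232.8 days.

232.8 days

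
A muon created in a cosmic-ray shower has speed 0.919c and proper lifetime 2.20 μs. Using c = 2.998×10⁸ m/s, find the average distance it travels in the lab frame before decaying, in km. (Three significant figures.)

1.54 km

β² = 0.844561, so γ = 1/√0.155439 = 2.5364.
Lab-frame lifetime: Δt = γτ = 2.5364 × 2.20 μs = 5.5801 μs.
Distance: d = vΔt = 0.919 × 2.998×10⁸ m/s × 5.5801×10^-6 s = 1540 m = 1.54 km.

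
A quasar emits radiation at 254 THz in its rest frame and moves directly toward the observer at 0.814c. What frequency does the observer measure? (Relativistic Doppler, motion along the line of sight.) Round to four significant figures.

793.2 THz

Relativistic Doppler (source moving toward): f_obs = f_src · √((1+β)/(1−β)).
With β = 0.814: factor = √(1.814/0.186) = 3.1229.
f_obs = 254 × 3.1229 = 793.2 THz.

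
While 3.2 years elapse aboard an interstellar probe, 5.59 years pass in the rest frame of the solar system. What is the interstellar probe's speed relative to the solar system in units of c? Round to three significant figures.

0.820c

γ = Δt/Δτ = 5.59/3.2 = 1.7469.
β = √(1 − 1/γ²) = √(1 − 0.327691) = √0.672309 = 0.820.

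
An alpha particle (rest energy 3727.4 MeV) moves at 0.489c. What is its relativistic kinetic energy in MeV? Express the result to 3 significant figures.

Lorentz factor: γ = (1 − 0.239121)^(−1/2) = 1.14642.
Kinetic energy: K = (γ − 1)mc² = (1.14642 − 1) × 3727.4 MeV = 0.14642 × 3727.4 = 546 MeV.

546 MeV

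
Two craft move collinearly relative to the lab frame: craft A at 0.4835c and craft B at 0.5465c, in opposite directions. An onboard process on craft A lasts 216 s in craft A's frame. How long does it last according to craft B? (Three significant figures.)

Transform craft A's velocity into craft B's frame: (0.4835 + 0.5465)/(1 + 0.4835·0.5465) = 1.03/1.26423275, so the relative speed is 0.81472c.
At |u| = 0.81472c, γ = (1 − 0.663769)^(−1/2) = 1.7246.
Craft A's interval is proper; time dilation gives Δt_B = γΔτ = 1.7246 × 216 s = 373 s.

373 s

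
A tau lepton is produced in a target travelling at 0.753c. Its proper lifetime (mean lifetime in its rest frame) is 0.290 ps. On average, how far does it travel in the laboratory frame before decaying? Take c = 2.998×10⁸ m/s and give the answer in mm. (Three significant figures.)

γ = 1/√(1 − β²) = 1/√(1 − 0.567009) = 1/√0.432991 = 1/0.658021 = 1.5197.
Lab-frame lifetime: Δt = γτ = 1.5197 × 0.290 ps = 0.44071 ps.
Distance: d = vΔt = 0.753 × 2.998×10⁸ m/s × 4.4071×10^-13 s = 9.95×10^-5 m = 0.0995 mm.

0.0995 mm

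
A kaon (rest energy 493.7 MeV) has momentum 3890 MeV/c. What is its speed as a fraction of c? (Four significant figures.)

βγ = pc/(mc²) = 3890/493.7 = 7.8793.
Since γ² = 1 + (βγ)² = 63.0834, γ = √63.0834 = 7.94251, and β = (βγ)/γ = 7.8793/7.94251 = 0.9920.

0.9920c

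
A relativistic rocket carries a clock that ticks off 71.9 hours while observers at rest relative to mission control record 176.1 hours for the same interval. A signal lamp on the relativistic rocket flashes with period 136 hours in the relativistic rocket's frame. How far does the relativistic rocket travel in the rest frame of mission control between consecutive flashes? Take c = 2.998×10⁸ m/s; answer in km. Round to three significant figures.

The time-dilation ratio gives γ = 176.1/71.9 = 2.44924.
β = √(1 − 1/γ²) = 0.91285. Lab-frame period = γτ = 2.44924×136 hours = 333.1 hours. Distance = βc × γτ = 0.91285 × 2.998×10⁸ m/s × 1199160 s = 3.2818×10^14 m = 3.28×10^11 km.

3.28×10^11 km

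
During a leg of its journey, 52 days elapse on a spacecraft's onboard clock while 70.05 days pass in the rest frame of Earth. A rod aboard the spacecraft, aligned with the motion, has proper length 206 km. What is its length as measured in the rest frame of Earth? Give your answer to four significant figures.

The time-dilation ratio gives γ = 70.05/52 = 1.34712.
The rod contracts by the same γ: 206 km / 1.34712 = 152.9 km.

152.9 km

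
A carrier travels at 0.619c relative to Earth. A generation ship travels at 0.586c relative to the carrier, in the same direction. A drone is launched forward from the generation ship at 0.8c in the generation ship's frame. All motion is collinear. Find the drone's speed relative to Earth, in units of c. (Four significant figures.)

0.9864c

Apply u = (u'+v)/(1+u'v) twice. Drone in the carrier frame: (0.8+0.586)/(1+0.8·0.586) = 1.386/1.4688 = 0.94363c.
That velocity, transformed to the rest frame of Earth: (0.94363+0.619)/(1+0.94363·0.619) = 1.56263/1.58410697 = 0.98644c.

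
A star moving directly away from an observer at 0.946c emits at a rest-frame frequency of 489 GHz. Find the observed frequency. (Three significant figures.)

81.5 GHz

Relativistic Doppler (source moving away): f_obs = f_src · √((1−β)/(1+β)).
With β = 0.946: factor = √(0.054/1.946) = 0.16658.
f_obs = 489 × 0.16658 = 81.5 GHz.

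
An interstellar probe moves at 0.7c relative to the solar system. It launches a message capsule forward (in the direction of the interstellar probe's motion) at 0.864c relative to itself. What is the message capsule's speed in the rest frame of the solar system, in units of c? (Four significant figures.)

Relativistic velocity addition: u = (u' + v)/(1 + u'v/c²), with u' = 0.864c and v = 0.7c.
Numerator: 0.864 + 0.7 = 1.564. Denominator: 1 + (0.864)(0.7) = 1.6048.
u = 1.564/1.6048 = 0.97458, so the speed is 0.9746c.

0.9746c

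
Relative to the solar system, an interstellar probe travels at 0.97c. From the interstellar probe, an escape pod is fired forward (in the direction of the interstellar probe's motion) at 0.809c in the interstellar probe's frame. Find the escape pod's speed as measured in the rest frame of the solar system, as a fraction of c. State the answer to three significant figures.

0.997c

Relativistic velocity addition: u = (u' + v)/(1 + u'v/c²), with u' = 0.809c and v = 0.97c.
Numerator: 0.809 + 0.97 = 1.779. Denominator: 1 + (0.809)(0.97) = 1.78473.
u = 1.779/1.78473 = 0.99679, so the speed is 0.997c.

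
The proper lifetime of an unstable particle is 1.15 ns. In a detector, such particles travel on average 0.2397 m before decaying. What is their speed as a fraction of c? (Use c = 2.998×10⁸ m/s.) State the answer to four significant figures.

0.5708c

Lab distance = (lab lifetime)·v = γτ·βc, so βγ = d/(cτ) = 0.2397/(2.998×10⁸ × 1.150×10^-9) = 0.69525.
With βγ = 0.69525: γ² = 1 + (βγ)² = 1.483373, and β = (βγ)/γ = 0.69525/1.21794 = 0.5708.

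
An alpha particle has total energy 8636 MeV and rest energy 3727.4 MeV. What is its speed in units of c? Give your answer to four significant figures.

Total energy E = γmc² gives γ = 8636/3727.4 = 2.3169.
Hence β = √(1 − 1/γ²) = √(1 − 0.186288) = √0.813712 = 0.9021.

0.9021c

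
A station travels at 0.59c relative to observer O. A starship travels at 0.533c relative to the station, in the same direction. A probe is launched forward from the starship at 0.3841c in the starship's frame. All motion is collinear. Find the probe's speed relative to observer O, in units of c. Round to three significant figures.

Apply u = (u'+v)/(1+u'v) twice. Probe in the station frame: (0.3841+0.533)/(1+0.3841·0.533) = 0.9171/1.2047253 = 0.76125c.
That velocity, transformed to the rest frame of observer O: (0.76125+0.59)/(1+0.76125·0.59) = 1.35125/1.4491375 = 0.93245c.

0.932c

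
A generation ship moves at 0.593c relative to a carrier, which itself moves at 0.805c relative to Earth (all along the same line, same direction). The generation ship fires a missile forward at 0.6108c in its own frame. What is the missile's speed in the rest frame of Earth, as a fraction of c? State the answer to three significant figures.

First combine the missile and generation ship (S''→S'): u₁ = (0.6108 + 0.593)/(1 + 0.6108×0.593) = 1.2038/1.3622044 = 0.88371.
Then combine with the carrier (S'→S): u = (0.88371 + 0.805)/(1 + 0.88371×0.805) = 1.68871/1.71138655 = 0.98675.

0.987c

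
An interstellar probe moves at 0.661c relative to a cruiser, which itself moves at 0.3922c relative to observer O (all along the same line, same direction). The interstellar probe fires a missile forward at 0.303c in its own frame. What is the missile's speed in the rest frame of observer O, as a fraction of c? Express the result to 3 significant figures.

0.909c

First combine the missile and interstellar probe (S''→S'): u₁ = (0.303 + 0.661)/(1 + 0.303×0.661) = 0.964/1.200283 = 0.80314.
Then combine with the cruiser (S'→S): u = (0.80314 + 0.3922)/(1 + 0.80314×0.3922) = 1.19534/1.314991508 = 0.90901.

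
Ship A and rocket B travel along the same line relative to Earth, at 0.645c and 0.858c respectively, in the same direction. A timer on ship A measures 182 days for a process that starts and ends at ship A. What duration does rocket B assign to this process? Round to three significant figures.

The velocity of ship A relative to rocket B is (0.645 − 0.858)c / (1 − 0.645×0.858) = −0.47695c; relative speed 0.47695c.
γ for this relative speed: γ = 1/√(1 − 0.227481) = 1.1377.
Ship A's interval is proper; time dilation gives Δt_B = γΔτ = 1.1377 × 182 days = 207 days.

207 days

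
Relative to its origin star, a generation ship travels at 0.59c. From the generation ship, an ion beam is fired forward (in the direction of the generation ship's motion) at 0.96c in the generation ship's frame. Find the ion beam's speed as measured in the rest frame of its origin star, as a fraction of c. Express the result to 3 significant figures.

0.990c

In units of c, u = (u' + v)/(1 + u'v) with u' = 0.96 and v = 0.59.
Numerator: 0.96 + 0.59 = 1.55. Denominator: 1 + (0.96)(0.59) = 1.5664.
u = 1.55/1.5664 = 0.98953, so the speed is 0.990c.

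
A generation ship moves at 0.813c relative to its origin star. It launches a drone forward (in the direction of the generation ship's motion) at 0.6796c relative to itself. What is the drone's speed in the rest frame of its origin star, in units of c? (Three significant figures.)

0.961c

In units of c, u = (u' + v)/(1 + u'v) with u' = 0.6796 and v = 0.813.
Numerator: 0.6796 + 0.813 = 1.4926. Denominator: 1 + (0.6796)(0.813) = 1.5525148.
u = 1.4926/1.5525148 = 0.96141, so the speed is 0.961c.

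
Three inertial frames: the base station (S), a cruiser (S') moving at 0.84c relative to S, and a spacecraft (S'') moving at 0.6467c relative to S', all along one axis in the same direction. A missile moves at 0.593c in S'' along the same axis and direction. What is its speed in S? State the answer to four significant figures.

Compose velocities in two stages. Stage 1 (into S'): u₁ = (0.593+0.6467)/(1+0.593×0.6467) = 0.89607.
Stage 2 (into S): u = (0.89607+0.84)/(1+0.89607×0.84) = 0.99051, so the speed is 0.9905c.

0.9905c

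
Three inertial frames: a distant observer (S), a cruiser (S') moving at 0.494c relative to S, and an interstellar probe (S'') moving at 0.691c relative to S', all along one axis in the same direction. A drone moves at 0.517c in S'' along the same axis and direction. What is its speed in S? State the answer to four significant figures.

Compose velocities in two stages. Stage 1 (into S'): u₁ = (0.517+0.691)/(1+0.517×0.691) = 0.89004.
Stage 2 (into S): u = (0.89004+0.494)/(1+0.89004×0.494) = 0.96135, so the speed is 0.9614c.

0.9614c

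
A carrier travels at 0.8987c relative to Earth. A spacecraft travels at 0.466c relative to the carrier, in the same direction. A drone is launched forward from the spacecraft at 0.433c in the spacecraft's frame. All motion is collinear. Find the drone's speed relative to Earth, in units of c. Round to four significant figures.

Compose velocities in two stages. Stage 1 (into S'): u₁ = (0.433+0.466)/(1+0.433×0.466) = 0.74806.
Stage 2 (into S): u = (0.74806+0.8987)/(1+0.74806×0.8987) = 0.98474, so the speed is 0.9847c.

0.9847c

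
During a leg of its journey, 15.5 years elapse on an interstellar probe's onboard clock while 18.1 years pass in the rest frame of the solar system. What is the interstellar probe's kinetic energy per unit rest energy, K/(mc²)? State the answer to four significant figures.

The time-dilation ratio gives γ = 18.1/15.5 = 1.16774.
Since K = (γ−1)mc², K/(mc²) = 1.16774 − 1 = 0.1677.

0.1677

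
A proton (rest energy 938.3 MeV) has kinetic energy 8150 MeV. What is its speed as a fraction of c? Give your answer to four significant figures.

0.9947c

γ = 1 + K/(mc²) = 1 + 8150/938.3 = 9.6859.
β = √(1 − 1/γ²) = √(1 − 0.0106591) = √0.9893409 = 0.9947.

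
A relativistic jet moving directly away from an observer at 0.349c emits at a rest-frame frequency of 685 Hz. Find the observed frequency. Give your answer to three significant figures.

476 Hz

Relativistic Doppler (source moving away): f_obs = f_src · √((1−β)/(1+β)).
With β = 0.349: factor = √(0.651/1.349) = 0.69468.
f_obs = 685 × 0.69468 = 476 Hz.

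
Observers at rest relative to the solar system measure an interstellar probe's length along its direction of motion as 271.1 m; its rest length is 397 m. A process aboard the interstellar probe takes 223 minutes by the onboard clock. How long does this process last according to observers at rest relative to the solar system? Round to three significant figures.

327 minutes

Length contraction gives γ = L₀/L = 397/271.1 = 1.4644.
The same γ dilates the second interval: 1.4644 × 223 minutes = 327 minutes.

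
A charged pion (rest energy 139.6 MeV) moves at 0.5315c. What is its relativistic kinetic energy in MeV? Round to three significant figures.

25.2 MeV

Lorentz factor: γ = (1 − 0.28249225)^(−1/2) = 1.18056.
Kinetic energy: K = (γ − 1)mc² = (1.18056 − 1) × 139.6 MeV = 0.18056 × 139.6 = 25.2 MeV.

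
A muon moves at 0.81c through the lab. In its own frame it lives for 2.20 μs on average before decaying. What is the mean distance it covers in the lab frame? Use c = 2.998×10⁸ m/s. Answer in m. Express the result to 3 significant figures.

911 m

With β = 0.81, γ = 1/√(1 − 0.81²) = 1/√0.3439 = 1.7052.
Lab-frame lifetime: Δt = γτ = 1.7052 × 2.20 μs = 3.7514 μs.
Distance: d = vΔt = 0.81 × 2.998×10⁸ m/s × 3.7514×10^-6 s = 911 m.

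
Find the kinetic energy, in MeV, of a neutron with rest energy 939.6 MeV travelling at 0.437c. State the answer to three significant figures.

γ = 1/√(1 − β²) = 1/√(1 − 0.190969) = 1/√0.809031 = 1/0.899462 = 1.11178.
Kinetic energy: K = (γ − 1)mc² = (1.11178 − 1) × 939.6 MeV = 0.11178 × 939.6 = 105 MeV.

105 MeV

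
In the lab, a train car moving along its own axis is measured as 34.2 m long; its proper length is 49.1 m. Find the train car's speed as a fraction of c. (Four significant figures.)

Length contraction gives γ = L₀/L = 49.1/34.2 = 1.4357.
β = √(1 − 1/γ²) = √0.514854 = 0.7175.

0.7175c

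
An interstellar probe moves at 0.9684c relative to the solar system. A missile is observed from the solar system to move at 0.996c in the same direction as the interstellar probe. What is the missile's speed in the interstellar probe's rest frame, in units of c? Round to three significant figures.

0.778c

Transform to the interstellar probe's frame: u' = (u − v)/(1 − uv/c²).
u' = (0.996 − 0.9684)/(1 − 0.996×0.9684) = 0.0276/0.0354736 = 0.77804.
Speed in the interstellar probe's frame: 0.778c (in the same direction).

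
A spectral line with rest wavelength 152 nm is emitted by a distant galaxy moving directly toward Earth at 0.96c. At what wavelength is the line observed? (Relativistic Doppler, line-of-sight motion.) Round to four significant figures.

Relativistic Doppler for wavelength: λ_obs = λ_src · √((1−β)/(1+β)).
With β = 0.96: factor = √(0.04/1.96) = 0.14286.
λ_obs = 152 × 0.14286 = 21.71 nm.

21.71 nm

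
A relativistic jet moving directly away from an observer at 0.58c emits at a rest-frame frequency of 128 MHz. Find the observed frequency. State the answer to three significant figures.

66.0 MHz

Relativistic Doppler (source moving away): f_obs = f_src · √((1−β)/(1+β)).
With β = 0.58: factor = √(0.42/1.58) = 0.51558.
f_obs = 128 × 0.51558 = 66.0 MHz.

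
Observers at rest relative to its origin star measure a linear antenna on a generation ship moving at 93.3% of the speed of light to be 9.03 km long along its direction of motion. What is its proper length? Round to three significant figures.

25.1 km

Lorentz factor: γ = (1 − 0.870489)^(−1/2) = 2.7787.
Proper length: L₀ = γ·L = 2.7787 × 9.03 = 25.1 km.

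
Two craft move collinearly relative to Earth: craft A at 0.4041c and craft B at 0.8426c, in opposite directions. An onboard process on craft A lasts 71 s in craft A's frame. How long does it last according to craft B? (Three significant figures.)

The velocity of craft A relative to craft B is (0.4041 + 0.8426)c / (1 + 0.4041×0.8426) = 0.93003c; relative speed 0.93003c.
γ for this relative speed: γ = 1/√(1 − 0.864956) = 2.7212.
Craft A's interval is proper; time dilation gives Δt_B = γΔτ = 2.7212 × 71 s = 193 s.

193 s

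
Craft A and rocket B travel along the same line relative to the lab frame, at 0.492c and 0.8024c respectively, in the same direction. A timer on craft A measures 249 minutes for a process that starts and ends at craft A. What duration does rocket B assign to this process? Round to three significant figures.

The velocity of craft A relative to rocket B is (0.492 − 0.8024)c / (1 − 0.492×0.8024) = −0.51287c; relative speed 0.51287c.
At |u| = 0.51287c, γ = (1 − 0.263036)^(−1/2) = 1.1649.
The clock on craft A records proper time, so rocket B measures Δt = γΔτ = 1.1649 × 249 = 290 minutes.

290 minutes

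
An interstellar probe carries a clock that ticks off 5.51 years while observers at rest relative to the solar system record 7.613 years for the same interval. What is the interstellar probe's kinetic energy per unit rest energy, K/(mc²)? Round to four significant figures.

γ = Δt/Δτ = 7.613/5.51 = 1.38167.
K/(mc²) = γ − 1 = 1.38167 − 1 = 0.3817.

0.3817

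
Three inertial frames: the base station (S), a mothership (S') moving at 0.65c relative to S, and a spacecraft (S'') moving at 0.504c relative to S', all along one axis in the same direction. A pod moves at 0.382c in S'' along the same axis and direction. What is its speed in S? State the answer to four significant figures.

0.9393c

First combine the pod and spacecraft (S''→S'): u₁ = (0.382 + 0.504)/(1 + 0.382×0.504) = 0.886/1.192528 = 0.74296.
Then combine with the mothership (S'→S): u = (0.74296 + 0.65)/(1 + 0.74296×0.65) = 1.39296/1.482924 = 0.93933.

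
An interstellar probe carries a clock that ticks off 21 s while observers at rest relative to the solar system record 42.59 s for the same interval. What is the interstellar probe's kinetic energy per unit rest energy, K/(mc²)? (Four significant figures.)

γ = Δt/Δτ = 42.59/21 = 2.0281.
Since K = (γ−1)mc², K/(mc²) = 2.0281 − 1 = 1.028.

1.028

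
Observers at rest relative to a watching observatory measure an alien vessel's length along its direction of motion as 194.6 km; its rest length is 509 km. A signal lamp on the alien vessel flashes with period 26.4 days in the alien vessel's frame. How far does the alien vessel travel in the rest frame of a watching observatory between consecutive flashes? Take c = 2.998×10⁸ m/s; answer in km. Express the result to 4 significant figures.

Length contraction gives γ = L₀/L = 509/194.6 = 2.61562.
β = √(1 − 1/γ²) = 0.92403. Lab-frame period = γτ = 2.61562×26.4 days = 69.052 days. Distance = βc × γτ = 0.92403 × 2.998×10⁸ m/s × 5966092.8 s = 1.6528×10^15 m = 1.653×10^12 km.

1.653×10^12 km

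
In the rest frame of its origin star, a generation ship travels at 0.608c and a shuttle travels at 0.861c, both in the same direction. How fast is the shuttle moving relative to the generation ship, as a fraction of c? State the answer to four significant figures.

Transform to the generation ship's frame: u' = (u − v)/(1 − uv/c²).
u' = (0.861 − 0.608)/(1 − 0.861×0.608) = 0.253/0.476512 = 0.53094.
Speed in the generation ship's frame: 0.5309c (in the same direction).

0.5309c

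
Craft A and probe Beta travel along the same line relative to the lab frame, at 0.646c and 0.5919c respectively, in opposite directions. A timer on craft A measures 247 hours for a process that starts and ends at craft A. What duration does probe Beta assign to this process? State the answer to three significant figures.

555 hours

Speed of craft A in probe Beta's frame: u = (v_A + v_B)/(1 + v_A v_B/c²) = (0.646 + 0.5919)/(1 + 0.646×0.5919) = 1.2379/1.3823674 = 0.89549; |u| = 0.89549c.
γ for this relative speed: γ = 1/√(1 − 0.801902) = 2.2468.
The clock on craft A records proper time, so probe Beta measures Δt = γΔτ = 2.2468 × 247 = 555 hours.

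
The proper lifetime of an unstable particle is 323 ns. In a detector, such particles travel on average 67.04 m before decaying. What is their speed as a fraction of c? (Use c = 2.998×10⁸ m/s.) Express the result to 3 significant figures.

Let x = d/(cτ) = 67.04 m / (2.998×10⁸ m/s × 3.230×10^-7 s) = 0.69231. Since d = βγcτ, x = βγ = β/√(1−β²).
Solving: β² = x²/(1+x²) = 0.479293/1.479293 = 0.324001, so β = 0.569.

0.569c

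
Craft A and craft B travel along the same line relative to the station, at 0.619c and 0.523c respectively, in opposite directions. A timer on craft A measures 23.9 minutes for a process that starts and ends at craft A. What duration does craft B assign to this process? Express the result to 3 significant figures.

47.3 minutes

Transform craft A's velocity into craft B's frame: (0.619 + 0.523)/(1 + 0.619·0.523) = 1.142/1.323737, so the relative speed is 0.86271c.
At |u| = 0.86271c, γ = (1 − 0.744269)^(−1/2) = 1.9775.
The clock on craft A records proper time, so craft B measures Δt = γΔτ = 1.9775 × 23.9 = 47.3 minutes.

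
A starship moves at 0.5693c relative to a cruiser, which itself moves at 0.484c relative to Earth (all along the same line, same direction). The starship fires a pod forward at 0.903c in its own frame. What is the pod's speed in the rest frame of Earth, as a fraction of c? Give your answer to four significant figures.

0.9903c

Compose velocities in two stages. Stage 1 (into S'): u₁ = (0.903+0.5693)/(1+0.903×0.5693) = 0.97241.
Stage 2 (into S): u = (0.97241+0.484)/(1+0.97241×0.484) = 0.99032, so the speed is 0.9903c.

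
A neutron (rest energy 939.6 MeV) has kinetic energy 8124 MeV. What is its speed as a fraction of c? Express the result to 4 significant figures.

0.9946c

γ = 1 + K/(mc²) = 1 + 8124/939.6 = 9.6462.
β = √(1 − 1/γ²) = √(1 − 0.010747) = √0.989253 = 0.9946.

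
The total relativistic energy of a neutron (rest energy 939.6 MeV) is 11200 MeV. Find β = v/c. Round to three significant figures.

0.996

Total energy E = γmc² gives γ = 11200/939.6 = 11.92.
Hence β = √(1 − 1/γ²) = √(1 − 0.00703797) = √0.99296203 = 0.996.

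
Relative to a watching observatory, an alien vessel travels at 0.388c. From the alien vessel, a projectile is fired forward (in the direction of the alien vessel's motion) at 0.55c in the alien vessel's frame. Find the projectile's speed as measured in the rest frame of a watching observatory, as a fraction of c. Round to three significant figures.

0.773c

In units of c, u = (u' + v)/(1 + u'v) with u' = 0.55 and v = 0.388.
Numerator: 0.55 + 0.388 = 0.938. Denominator: 1 + (0.55)(0.388) = 1.2134.
u = 0.938/1.2134 = 0.77303, so the speed is 0.773c.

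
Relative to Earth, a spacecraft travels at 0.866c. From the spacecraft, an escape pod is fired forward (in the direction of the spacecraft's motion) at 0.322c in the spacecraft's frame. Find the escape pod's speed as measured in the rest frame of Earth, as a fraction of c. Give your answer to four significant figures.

0.9290c

Relativistic velocity addition: u = (u' + v)/(1 + u'v/c²), with u' = 0.322c and v = 0.866c.
Numerator: 0.322 + 0.866 = 1.188. Denominator: 1 + (0.322)(0.866) = 1.278852.
u = 1.188/1.278852 = 0.92896, so the speed is 0.9290c.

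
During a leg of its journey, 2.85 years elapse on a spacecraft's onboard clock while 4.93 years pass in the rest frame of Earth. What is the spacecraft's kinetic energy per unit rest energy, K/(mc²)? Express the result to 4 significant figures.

0.7298

From Δt = γΔτ: γ = 4.93/2.85 = 1.72982.
K/(mc²) = γ − 1 = 1.72982 − 1 = 0.7298.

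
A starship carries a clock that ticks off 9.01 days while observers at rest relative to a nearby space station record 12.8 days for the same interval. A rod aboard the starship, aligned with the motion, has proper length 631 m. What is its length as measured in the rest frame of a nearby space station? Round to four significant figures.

γ = Δt/Δτ = 12.8/9.01 = 1.42064.
The rod contracts by the same γ: 631 m / 1.42064 = 444.2 m.

444.2 m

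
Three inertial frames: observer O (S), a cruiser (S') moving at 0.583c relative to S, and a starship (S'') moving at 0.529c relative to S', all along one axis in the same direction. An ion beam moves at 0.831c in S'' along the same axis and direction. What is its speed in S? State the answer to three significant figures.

Compose velocities in two stages. Stage 1 (into S'): u₁ = (0.831+0.529)/(1+0.831×0.529) = 0.94471.
Stage 2 (into S): u = (0.94471+0.583)/(1+0.94471×0.583) = 0.98513, so the speed is 0.985c.

0.985c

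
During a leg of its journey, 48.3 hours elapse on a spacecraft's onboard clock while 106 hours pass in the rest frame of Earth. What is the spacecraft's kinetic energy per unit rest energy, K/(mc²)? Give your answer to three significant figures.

γ = Δt/Δτ = 106/48.3 = 2.19462.
Since K = (γ−1)mc², K/(mc²) = 2.19462 − 1 = 1.19.

1.19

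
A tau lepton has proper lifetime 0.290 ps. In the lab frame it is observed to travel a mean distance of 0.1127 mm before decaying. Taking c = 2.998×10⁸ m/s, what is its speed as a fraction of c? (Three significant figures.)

0.792c

d = βγcτ ⇒ βγ = d/(cτ) = 1.127×10^-4 m / (8.6942×10^-5 m) = 1.2963.
β = (βγ)/√(1+(βγ)²) = 1.2963/√2.68039 = 0.792.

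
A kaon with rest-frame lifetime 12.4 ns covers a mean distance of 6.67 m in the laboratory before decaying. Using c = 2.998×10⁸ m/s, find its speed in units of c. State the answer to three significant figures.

d = βγcτ ⇒ βγ = d/(cτ) = 6.670 m / (3.71752 m) = 1.7942.
β = (βγ)/√(1+(βγ)²) = 1.7942/√4.21915 = 0.873.

0.873c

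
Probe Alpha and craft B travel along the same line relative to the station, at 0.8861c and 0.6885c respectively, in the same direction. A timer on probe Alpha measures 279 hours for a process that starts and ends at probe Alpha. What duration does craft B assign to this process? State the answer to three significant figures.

324 hours

Speed of probe Alpha in craft B's frame: u = (v_A − v_B)/(1 − v_A v_B/c²) = (0.8861 − 0.6885)/(1 − 0.8861×0.6885) = 0.1976/0.38992015 = 0.50677; |u| = 0.50677c.
γ for this relative speed: γ = 1/√(1 − 0.256816) = 1.16.
The clock on probe Alpha records proper time, so craft B measures Δt = γΔτ = 1.16 × 279 = 324 hours.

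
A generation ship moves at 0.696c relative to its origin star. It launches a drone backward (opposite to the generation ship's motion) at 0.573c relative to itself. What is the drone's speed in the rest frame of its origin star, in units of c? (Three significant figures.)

0.205c

Relativistic velocity addition: u = (u' + v)/(1 + u'v/c²), with u' = −0.573c and v = 0.696c.
Numerator: −0.573 + 0.696 = 0.123. Denominator: 1 + (−0.573)(0.696) = 0.601192.
u = 0.123/0.601192 = 0.20459, so the speed is 0.205c.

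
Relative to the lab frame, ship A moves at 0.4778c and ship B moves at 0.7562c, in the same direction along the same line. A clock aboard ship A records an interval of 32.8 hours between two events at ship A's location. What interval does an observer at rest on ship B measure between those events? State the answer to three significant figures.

Transform ship A's velocity into ship B's frame: (0.4778 − 0.7562)/(1 − 0.4778·0.7562) = −0.2784/0.63868764, so the relative speed is 0.43589c.
At |u| = 0.43589c, γ = (1 − 0.19)^(−1/2) = 1.1111.
The clock on ship A records proper time, so ship B measures Δt = γΔτ = 1.1111 × 32.8 = 36.4 hours.

36.4 hours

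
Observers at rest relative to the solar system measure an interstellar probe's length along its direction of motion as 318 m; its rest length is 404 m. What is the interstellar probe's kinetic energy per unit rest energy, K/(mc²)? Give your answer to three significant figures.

Length contraction gives γ = L₀/L = 404/318 = 1.27044.
Since K = (γ−1)mc², K/(mc²) = 1.27044 − 1 = 0.270.

0.270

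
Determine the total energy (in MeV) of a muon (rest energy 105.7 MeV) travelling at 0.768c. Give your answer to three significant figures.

165 MeV

β² = 0.589824, so γ = 1/√0.410176 = 1.5614.
Total energy: E = γmc² = 1.5614 × 105.7 MeV = 165 MeV.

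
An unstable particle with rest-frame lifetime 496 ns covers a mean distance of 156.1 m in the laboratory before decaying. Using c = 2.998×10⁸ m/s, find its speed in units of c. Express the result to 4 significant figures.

0.7241c

Let x = d/(cτ) = 156.1 m / (2.998×10⁸ m/s × 4.960×10^-7 s) = 1.0498. Since d = βγcτ, x = βγ = β/√(1−β²).
Solving: β² = x²/(1+x²) = 1.10208/2.10208 = 0.524281, so β = 0.7241.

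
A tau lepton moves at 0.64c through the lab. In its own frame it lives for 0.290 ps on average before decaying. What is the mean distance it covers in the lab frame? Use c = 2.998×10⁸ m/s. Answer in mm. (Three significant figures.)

Lorentz factor: γ = (1 − 0.4096)^(−1/2) = 1.3014.
Lab-frame lifetime: Δt = γτ = 1.3014 × 0.290 ps = 0.37741 ps.
Distance: d = vΔt = 0.64 × 2.998×10⁸ m/s × 3.7741×10^-13 s = 7.24×10^-5 m = 0.0724 mm.

0.0724 mm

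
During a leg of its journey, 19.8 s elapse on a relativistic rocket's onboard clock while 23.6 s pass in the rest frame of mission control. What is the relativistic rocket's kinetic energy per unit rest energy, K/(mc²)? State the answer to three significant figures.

0.192

From Δt = γΔτ: γ = 23.6/19.8 = 1.19192.
Since K = (γ−1)mc², K/(mc²) = 1.19192 − 1 = 0.192.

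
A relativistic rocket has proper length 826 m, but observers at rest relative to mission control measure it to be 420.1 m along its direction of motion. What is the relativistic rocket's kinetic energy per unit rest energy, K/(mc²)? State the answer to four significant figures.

0.9662

γ = L₀/L = 826/420.1 = 1.9662.
K/(mc²) = γ − 1 = 1.9662 − 1 = 0.9662.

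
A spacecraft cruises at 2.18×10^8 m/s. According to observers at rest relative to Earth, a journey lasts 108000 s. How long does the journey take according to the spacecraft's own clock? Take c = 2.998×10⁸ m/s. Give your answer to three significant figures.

74100 s

β = v/c = (2.18×10^8 m/s)/(2.998×10⁸ m/s) = 0.727151.
γ = 1/√(1 − β²) = 1/√(1 − 0.5287486) = 1/√0.4712514 = 1/0.686478 = 1.4567.
The moving clock records proper time: Δτ = Δt/γ = 108000/1.4567 = 74100 s.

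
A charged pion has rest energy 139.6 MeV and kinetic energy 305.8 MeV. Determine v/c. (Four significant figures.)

K = (γ−1)mc², so γ = 1 + 305.8/139.6 = 3.1905.
Then v/c = √(1 − γ⁻²) = √(1 − 0.0982387) = √0.9017613 = 0.9496.

0.9496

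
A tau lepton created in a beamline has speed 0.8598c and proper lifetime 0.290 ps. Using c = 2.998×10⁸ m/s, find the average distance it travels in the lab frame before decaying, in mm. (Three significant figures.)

With β = 0.8598, γ = 1/√(1 − 0.8598²) = 1/√0.26074396 = 1.9584.
Lab-frame lifetime: Δt = γτ = 1.9584 × 0.290 ps = 0.56794 ps.
Distance: d = vΔt = 0.8598 × 2.998×10⁸ m/s × 5.6794×10^-13 s = 1.46×10^-4 m = 0.146 mm.

0.146 mm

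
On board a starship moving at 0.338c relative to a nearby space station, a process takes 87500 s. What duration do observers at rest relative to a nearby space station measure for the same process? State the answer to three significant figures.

γ = 1/√(1 − β²) = 1/√(1 − 0.114244) = 1/√0.885756 = 1/0.941146 = 1.0625.
Time dilation: Δt = γ·Δτ = 1.0625 × 87500 = 93000 s.

93000 s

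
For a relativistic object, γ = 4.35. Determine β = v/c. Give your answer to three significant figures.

0.973

β = √(1 − 1/γ²) = √(1 − 1/18.9225) = √0.947153 = 0.973.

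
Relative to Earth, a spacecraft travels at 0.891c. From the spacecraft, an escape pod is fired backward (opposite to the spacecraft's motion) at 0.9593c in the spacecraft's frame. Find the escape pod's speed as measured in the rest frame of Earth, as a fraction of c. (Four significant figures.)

0.4702c

Relativistic velocity addition: u = (u' + v)/(1 + u'v/c²), with u' = −0.9593c and v = 0.891c.
Numerator: −0.9593 + 0.891 = −0.0683. Denominator: 1 + (−0.9593)(0.891) = 0.1452637.
u = −0.0683/0.1452637 = −0.47018, so the speed is 0.4702c.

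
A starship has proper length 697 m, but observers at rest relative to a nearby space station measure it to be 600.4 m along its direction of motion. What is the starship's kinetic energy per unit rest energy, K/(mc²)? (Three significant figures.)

0.161

Length contraction gives γ = L₀/L = 697/600.4 = 1.16089.
K/(mc²) = γ − 1 = 1.16089 − 1 = 0.161.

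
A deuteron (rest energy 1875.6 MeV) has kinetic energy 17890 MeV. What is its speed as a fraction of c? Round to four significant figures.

0.9955c

K = (γ−1)mc², so γ = 1 + 17890/1875.6 = 10.538.
Then v/c = √(1 − γ⁻²) = √(1 − 0.009005) = √0.990995 = 0.9955.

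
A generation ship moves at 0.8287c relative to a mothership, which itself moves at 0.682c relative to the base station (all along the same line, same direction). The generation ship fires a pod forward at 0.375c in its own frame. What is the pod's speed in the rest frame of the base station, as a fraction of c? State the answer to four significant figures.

First combine the pod and generation ship (S''→S'): u₁ = (0.375 + 0.8287)/(1 + 0.375×0.8287) = 1.2037/1.3107625 = 0.91832.
Then combine with the mothership (S'→S): u = (0.91832 + 0.682)/(1 + 0.91832×0.682) = 1.60032/1.62629424 = 0.98403.

0.9840c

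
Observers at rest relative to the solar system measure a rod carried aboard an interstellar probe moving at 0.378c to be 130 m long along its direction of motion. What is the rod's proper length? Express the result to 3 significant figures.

γ = 1/√(1 − β²) = 1/√(1 − 0.142884) = 1/√0.857116 = 1/0.925806 = 1.0801.
Proper length: L₀ = γ·L = 1.0801 × 130 = 140 m.

140 m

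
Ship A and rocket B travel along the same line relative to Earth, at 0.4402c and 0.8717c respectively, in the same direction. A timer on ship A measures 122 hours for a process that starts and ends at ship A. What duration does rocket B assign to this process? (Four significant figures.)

170.9 hours

Transform ship A's velocity into rocket B's frame: (0.4402 − 0.8717)/(1 − 0.4402·0.8717) = −0.4315/0.61627766, so the relative speed is 0.70017c.
γ for this relative speed: γ = 1/√(1 − 0.490238) = 1.4006.
The clock on ship A records proper time, so rocket B measures Δt = γΔτ = 1.4006 × 122 = 170.9 hours.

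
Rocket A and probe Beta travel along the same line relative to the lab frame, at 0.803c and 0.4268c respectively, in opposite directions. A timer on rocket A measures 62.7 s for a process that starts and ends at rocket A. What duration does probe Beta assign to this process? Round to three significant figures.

156 s

Transform rocket A's velocity into probe Beta's frame: (0.803 + 0.4268)/(1 + 0.803·0.4268) = 1.2298/1.3427204, so the relative speed is 0.9159c.
γ for this relative speed: γ = 1/√(1 − 0.838873) = 2.4912.
The clock on rocket A records proper time, so probe Beta measures Δt = γΔτ = 2.4912 × 62.7 = 156 s.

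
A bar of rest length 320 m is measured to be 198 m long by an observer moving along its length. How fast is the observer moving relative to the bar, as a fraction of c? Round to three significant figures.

Length contraction gives γ = L₀/L = 320/198 = 1.6162.
β = √(1 − 1/γ²) = √0.617167 = 0.786.

0.786c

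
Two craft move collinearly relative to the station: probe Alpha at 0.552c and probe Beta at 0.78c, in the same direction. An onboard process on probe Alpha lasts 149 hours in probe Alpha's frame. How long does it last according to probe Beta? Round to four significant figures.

Speed of probe Alpha in probe Beta's frame: u = (v_A − v_B)/(1 − v_A v_B/c²) = (0.552 − 0.78)/(1 − 0.552×0.78) = −0.228/0.56944 = −0.40039; |u| = 0.40039c.
At |u| = 0.40039c, γ = (1 − 0.160312)^(−1/2) = 1.0913.
The clock on probe Alpha records proper time, so probe Beta measures Δt = γΔτ = 1.0913 × 149 = 162.6 hours.

162.6 hours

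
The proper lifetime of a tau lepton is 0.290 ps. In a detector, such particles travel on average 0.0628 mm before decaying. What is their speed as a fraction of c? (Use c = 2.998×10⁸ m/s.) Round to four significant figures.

Let x = d/(cτ) = 6.280×10^-5 m / (2.998×10⁸ m/s × 2.900×10^-13 s) = 0.72232. Since d = βγcτ, x = βγ = β/√(1−β²).
Solving: β² = x²/(1+x²) = 0.521746/1.521746 = 0.34286, so β = 0.5855.

0.5855c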